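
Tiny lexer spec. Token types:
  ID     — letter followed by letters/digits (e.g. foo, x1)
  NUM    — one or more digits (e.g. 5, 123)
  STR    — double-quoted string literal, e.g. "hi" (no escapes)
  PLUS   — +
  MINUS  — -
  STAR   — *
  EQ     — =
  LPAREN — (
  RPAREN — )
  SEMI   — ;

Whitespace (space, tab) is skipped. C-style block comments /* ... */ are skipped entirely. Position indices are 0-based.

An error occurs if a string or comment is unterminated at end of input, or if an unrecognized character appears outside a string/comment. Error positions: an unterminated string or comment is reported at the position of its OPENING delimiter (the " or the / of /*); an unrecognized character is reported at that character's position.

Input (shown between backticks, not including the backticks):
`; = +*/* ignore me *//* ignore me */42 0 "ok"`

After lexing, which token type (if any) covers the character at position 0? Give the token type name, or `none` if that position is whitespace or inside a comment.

pos=0: emit SEMI ';'
pos=2: emit EQ '='
pos=4: emit PLUS '+'
pos=5: emit STAR '*'
pos=6: enter COMMENT mode (saw '/*')
exit COMMENT mode (now at pos=21)
pos=21: enter COMMENT mode (saw '/*')
exit COMMENT mode (now at pos=36)
pos=36: emit NUM '42' (now at pos=38)
pos=39: emit NUM '0' (now at pos=40)
pos=41: enter STRING mode
pos=41: emit STR "ok" (now at pos=45)
DONE. 7 tokens: [SEMI, EQ, PLUS, STAR, NUM, NUM, STR]
Position 0: char is ';' -> SEMI

Answer: SEMI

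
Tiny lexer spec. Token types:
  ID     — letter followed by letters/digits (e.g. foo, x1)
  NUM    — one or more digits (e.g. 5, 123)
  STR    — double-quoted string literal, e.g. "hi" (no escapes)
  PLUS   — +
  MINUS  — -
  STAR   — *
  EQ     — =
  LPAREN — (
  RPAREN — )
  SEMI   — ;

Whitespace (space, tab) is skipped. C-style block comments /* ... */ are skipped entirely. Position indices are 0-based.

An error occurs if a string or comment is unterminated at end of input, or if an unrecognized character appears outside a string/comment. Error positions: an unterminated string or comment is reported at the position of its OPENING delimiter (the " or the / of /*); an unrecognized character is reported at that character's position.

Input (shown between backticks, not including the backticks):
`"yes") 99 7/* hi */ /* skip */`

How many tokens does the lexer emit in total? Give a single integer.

Answer: 4

Derivation:
pos=0: enter STRING mode
pos=0: emit STR "yes" (now at pos=5)
pos=5: emit RPAREN ')'
pos=7: emit NUM '99' (now at pos=9)
pos=10: emit NUM '7' (now at pos=11)
pos=11: enter COMMENT mode (saw '/*')
exit COMMENT mode (now at pos=19)
pos=20: enter COMMENT mode (saw '/*')
exit COMMENT mode (now at pos=30)
DONE. 4 tokens: [STR, RPAREN, NUM, NUM]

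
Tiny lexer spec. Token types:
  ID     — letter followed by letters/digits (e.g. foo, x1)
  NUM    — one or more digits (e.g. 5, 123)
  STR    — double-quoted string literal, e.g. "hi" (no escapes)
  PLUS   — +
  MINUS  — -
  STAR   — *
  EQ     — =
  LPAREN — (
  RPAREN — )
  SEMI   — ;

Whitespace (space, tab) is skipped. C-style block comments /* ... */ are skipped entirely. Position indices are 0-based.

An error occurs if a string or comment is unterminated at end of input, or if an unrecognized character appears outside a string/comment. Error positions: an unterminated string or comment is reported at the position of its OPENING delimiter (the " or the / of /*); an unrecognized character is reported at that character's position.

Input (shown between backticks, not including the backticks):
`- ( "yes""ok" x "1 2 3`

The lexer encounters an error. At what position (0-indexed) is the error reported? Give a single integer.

pos=0: emit MINUS '-'
pos=2: emit LPAREN '('
pos=4: enter STRING mode
pos=4: emit STR "yes" (now at pos=9)
pos=9: enter STRING mode
pos=9: emit STR "ok" (now at pos=13)
pos=14: emit ID 'x' (now at pos=15)
pos=16: enter STRING mode
pos=16: ERROR — unterminated string

Answer: 16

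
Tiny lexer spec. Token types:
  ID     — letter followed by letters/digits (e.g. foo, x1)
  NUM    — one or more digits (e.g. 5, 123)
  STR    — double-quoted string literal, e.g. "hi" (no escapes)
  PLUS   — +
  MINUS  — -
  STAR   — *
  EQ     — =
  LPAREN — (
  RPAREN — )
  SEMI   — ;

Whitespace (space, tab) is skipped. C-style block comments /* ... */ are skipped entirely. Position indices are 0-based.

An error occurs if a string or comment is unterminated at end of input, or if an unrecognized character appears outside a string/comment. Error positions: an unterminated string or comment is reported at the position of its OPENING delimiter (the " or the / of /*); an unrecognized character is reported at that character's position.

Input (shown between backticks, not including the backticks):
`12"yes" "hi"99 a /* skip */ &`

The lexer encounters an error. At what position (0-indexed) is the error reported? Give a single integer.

Answer: 28

Derivation:
pos=0: emit NUM '12' (now at pos=2)
pos=2: enter STRING mode
pos=2: emit STR "yes" (now at pos=7)
pos=8: enter STRING mode
pos=8: emit STR "hi" (now at pos=12)
pos=12: emit NUM '99' (now at pos=14)
pos=15: emit ID 'a' (now at pos=16)
pos=17: enter COMMENT mode (saw '/*')
exit COMMENT mode (now at pos=27)
pos=28: ERROR — unrecognized char '&'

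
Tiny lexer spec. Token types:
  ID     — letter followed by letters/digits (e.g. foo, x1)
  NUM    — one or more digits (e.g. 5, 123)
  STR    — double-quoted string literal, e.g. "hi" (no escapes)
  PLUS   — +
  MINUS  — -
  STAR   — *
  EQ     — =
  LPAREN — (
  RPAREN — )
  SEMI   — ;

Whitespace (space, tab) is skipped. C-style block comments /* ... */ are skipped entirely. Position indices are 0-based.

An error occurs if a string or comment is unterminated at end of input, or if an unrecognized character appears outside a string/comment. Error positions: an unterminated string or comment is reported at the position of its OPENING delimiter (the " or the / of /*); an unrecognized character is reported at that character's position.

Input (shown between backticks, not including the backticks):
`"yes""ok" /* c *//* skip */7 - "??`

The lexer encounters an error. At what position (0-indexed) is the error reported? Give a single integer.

Answer: 31

Derivation:
pos=0: enter STRING mode
pos=0: emit STR "yes" (now at pos=5)
pos=5: enter STRING mode
pos=5: emit STR "ok" (now at pos=9)
pos=10: enter COMMENT mode (saw '/*')
exit COMMENT mode (now at pos=17)
pos=17: enter COMMENT mode (saw '/*')
exit COMMENT mode (now at pos=27)
pos=27: emit NUM '7' (now at pos=28)
pos=29: emit MINUS '-'
pos=31: enter STRING mode
pos=31: ERROR — unterminated string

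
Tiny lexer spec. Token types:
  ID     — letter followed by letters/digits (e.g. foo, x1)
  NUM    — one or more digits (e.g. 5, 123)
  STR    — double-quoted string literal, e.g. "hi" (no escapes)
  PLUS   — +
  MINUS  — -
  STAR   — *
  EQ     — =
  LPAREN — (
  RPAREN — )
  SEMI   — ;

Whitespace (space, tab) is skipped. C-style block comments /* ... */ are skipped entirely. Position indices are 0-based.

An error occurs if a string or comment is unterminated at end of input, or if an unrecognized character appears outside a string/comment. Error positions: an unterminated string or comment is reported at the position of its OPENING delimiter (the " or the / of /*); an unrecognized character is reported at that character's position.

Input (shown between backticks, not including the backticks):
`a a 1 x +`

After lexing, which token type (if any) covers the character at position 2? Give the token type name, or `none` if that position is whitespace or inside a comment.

Answer: ID

Derivation:
pos=0: emit ID 'a' (now at pos=1)
pos=2: emit ID 'a' (now at pos=3)
pos=4: emit NUM '1' (now at pos=5)
pos=6: emit ID 'x' (now at pos=7)
pos=8: emit PLUS '+'
DONE. 5 tokens: [ID, ID, NUM, ID, PLUS]
Position 2: char is 'a' -> ID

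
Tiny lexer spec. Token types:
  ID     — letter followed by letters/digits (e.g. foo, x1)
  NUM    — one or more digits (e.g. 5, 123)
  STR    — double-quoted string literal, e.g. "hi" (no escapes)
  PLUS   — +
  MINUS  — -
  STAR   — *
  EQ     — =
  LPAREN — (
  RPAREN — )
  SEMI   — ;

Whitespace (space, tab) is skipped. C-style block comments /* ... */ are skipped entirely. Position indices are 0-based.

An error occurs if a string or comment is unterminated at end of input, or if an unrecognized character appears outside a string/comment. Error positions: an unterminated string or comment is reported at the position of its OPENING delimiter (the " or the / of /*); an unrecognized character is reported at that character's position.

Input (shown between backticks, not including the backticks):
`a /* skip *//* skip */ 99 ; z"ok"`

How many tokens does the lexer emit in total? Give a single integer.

pos=0: emit ID 'a' (now at pos=1)
pos=2: enter COMMENT mode (saw '/*')
exit COMMENT mode (now at pos=12)
pos=12: enter COMMENT mode (saw '/*')
exit COMMENT mode (now at pos=22)
pos=23: emit NUM '99' (now at pos=25)
pos=26: emit SEMI ';'
pos=28: emit ID 'z' (now at pos=29)
pos=29: enter STRING mode
pos=29: emit STR "ok" (now at pos=33)
DONE. 5 tokens: [ID, NUM, SEMI, ID, STR]

Answer: 5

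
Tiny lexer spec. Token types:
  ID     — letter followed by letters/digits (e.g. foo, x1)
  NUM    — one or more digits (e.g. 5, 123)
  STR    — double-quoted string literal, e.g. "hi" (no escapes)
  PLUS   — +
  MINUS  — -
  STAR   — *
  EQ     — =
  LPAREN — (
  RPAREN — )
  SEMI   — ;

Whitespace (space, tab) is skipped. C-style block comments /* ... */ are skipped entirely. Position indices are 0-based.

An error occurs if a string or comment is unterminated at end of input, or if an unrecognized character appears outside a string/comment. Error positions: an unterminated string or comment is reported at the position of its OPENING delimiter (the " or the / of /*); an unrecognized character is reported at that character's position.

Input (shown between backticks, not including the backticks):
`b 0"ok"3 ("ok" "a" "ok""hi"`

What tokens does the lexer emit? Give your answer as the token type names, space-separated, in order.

Answer: ID NUM STR NUM LPAREN STR STR STR STR

Derivation:
pos=0: emit ID 'b' (now at pos=1)
pos=2: emit NUM '0' (now at pos=3)
pos=3: enter STRING mode
pos=3: emit STR "ok" (now at pos=7)
pos=7: emit NUM '3' (now at pos=8)
pos=9: emit LPAREN '('
pos=10: enter STRING mode
pos=10: emit STR "ok" (now at pos=14)
pos=15: enter STRING mode
pos=15: emit STR "a" (now at pos=18)
pos=19: enter STRING mode
pos=19: emit STR "ok" (now at pos=23)
pos=23: enter STRING mode
pos=23: emit STR "hi" (now at pos=27)
DONE. 9 tokens: [ID, NUM, STR, NUM, LPAREN, STR, STR, STR, STR]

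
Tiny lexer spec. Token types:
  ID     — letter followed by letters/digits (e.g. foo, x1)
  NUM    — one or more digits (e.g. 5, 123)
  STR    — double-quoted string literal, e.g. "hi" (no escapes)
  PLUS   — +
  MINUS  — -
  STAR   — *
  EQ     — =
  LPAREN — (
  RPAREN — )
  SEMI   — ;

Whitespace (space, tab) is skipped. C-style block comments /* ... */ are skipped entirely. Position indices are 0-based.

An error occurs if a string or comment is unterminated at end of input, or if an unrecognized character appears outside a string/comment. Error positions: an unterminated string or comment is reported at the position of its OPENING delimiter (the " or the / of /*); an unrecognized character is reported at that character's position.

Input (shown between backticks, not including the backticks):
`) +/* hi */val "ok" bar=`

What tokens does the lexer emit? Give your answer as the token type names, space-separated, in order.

Answer: RPAREN PLUS ID STR ID EQ

Derivation:
pos=0: emit RPAREN ')'
pos=2: emit PLUS '+'
pos=3: enter COMMENT mode (saw '/*')
exit COMMENT mode (now at pos=11)
pos=11: emit ID 'val' (now at pos=14)
pos=15: enter STRING mode
pos=15: emit STR "ok" (now at pos=19)
pos=20: emit ID 'bar' (now at pos=23)
pos=23: emit EQ '='
DONE. 6 tokens: [RPAREN, PLUS, ID, STR, ID, EQ]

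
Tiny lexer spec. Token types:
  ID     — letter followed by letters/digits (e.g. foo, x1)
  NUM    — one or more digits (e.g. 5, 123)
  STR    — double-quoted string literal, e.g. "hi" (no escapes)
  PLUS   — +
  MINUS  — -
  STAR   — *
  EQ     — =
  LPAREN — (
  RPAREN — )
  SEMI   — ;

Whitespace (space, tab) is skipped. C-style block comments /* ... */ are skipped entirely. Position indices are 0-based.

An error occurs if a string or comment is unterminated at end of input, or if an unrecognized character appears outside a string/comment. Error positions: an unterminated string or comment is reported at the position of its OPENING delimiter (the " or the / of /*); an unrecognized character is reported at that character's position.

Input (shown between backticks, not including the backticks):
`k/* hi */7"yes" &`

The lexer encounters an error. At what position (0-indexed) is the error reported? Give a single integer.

pos=0: emit ID 'k' (now at pos=1)
pos=1: enter COMMENT mode (saw '/*')
exit COMMENT mode (now at pos=9)
pos=9: emit NUM '7' (now at pos=10)
pos=10: enter STRING mode
pos=10: emit STR "yes" (now at pos=15)
pos=16: ERROR — unrecognized char '&'

Answer: 16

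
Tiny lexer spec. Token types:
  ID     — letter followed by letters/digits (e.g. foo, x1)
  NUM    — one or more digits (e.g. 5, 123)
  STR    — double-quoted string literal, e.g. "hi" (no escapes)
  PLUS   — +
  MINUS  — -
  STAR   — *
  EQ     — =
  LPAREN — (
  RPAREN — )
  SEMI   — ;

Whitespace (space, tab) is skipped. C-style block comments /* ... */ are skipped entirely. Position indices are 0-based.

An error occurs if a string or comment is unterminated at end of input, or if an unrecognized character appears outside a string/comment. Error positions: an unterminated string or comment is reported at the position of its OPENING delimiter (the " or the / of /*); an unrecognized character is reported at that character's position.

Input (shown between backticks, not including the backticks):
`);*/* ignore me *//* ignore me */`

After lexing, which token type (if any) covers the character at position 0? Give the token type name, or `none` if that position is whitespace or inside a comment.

Answer: RPAREN

Derivation:
pos=0: emit RPAREN ')'
pos=1: emit SEMI ';'
pos=2: emit STAR '*'
pos=3: enter COMMENT mode (saw '/*')
exit COMMENT mode (now at pos=18)
pos=18: enter COMMENT mode (saw '/*')
exit COMMENT mode (now at pos=33)
DONE. 3 tokens: [RPAREN, SEMI, STAR]
Position 0: char is ')' -> RPAREN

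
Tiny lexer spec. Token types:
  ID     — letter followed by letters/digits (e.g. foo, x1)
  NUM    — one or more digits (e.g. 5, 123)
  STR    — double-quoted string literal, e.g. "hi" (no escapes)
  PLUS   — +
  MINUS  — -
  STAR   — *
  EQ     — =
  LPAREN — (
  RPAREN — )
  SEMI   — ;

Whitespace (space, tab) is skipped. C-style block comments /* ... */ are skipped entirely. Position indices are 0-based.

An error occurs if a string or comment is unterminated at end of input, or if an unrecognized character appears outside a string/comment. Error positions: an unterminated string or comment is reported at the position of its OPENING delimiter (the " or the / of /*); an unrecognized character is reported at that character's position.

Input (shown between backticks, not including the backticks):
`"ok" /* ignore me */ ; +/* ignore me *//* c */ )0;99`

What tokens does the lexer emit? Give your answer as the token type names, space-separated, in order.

Answer: STR SEMI PLUS RPAREN NUM SEMI NUM

Derivation:
pos=0: enter STRING mode
pos=0: emit STR "ok" (now at pos=4)
pos=5: enter COMMENT mode (saw '/*')
exit COMMENT mode (now at pos=20)
pos=21: emit SEMI ';'
pos=23: emit PLUS '+'
pos=24: enter COMMENT mode (saw '/*')
exit COMMENT mode (now at pos=39)
pos=39: enter COMMENT mode (saw '/*')
exit COMMENT mode (now at pos=46)
pos=47: emit RPAREN ')'
pos=48: emit NUM '0' (now at pos=49)
pos=49: emit SEMI ';'
pos=50: emit NUM '99' (now at pos=52)
DONE. 7 tokens: [STR, SEMI, PLUS, RPAREN, NUM, SEMI, NUM]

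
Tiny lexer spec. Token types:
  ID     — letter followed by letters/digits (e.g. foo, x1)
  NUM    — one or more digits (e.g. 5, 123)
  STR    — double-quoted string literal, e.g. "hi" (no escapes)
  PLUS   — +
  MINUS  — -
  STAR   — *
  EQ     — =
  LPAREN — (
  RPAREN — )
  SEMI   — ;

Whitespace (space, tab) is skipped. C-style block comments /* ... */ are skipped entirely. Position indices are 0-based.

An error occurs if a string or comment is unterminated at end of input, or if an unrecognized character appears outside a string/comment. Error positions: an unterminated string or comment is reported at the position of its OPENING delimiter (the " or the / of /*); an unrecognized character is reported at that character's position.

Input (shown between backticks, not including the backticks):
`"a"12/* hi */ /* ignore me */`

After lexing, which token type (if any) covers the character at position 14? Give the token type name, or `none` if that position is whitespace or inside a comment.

pos=0: enter STRING mode
pos=0: emit STR "a" (now at pos=3)
pos=3: emit NUM '12' (now at pos=5)
pos=5: enter COMMENT mode (saw '/*')
exit COMMENT mode (now at pos=13)
pos=14: enter COMMENT mode (saw '/*')
exit COMMENT mode (now at pos=29)
DONE. 2 tokens: [STR, NUM]
Position 14: char is '/' -> none

Answer: none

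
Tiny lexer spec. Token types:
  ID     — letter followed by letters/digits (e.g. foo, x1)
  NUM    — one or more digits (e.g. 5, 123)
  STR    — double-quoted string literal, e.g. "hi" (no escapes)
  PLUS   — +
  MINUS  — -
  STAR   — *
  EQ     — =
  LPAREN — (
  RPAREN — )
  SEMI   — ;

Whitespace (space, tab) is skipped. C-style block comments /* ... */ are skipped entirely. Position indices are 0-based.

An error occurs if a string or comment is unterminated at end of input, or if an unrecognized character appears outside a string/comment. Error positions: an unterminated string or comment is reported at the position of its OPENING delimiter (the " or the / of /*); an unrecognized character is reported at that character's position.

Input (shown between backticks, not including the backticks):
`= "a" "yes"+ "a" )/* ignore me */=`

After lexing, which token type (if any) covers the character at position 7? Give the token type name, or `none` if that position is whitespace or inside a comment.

Answer: STR

Derivation:
pos=0: emit EQ '='
pos=2: enter STRING mode
pos=2: emit STR "a" (now at pos=5)
pos=6: enter STRING mode
pos=6: emit STR "yes" (now at pos=11)
pos=11: emit PLUS '+'
pos=13: enter STRING mode
pos=13: emit STR "a" (now at pos=16)
pos=17: emit RPAREN ')'
pos=18: enter COMMENT mode (saw '/*')
exit COMMENT mode (now at pos=33)
pos=33: emit EQ '='
DONE. 7 tokens: [EQ, STR, STR, PLUS, STR, RPAREN, EQ]
Position 7: char is 'y' -> STR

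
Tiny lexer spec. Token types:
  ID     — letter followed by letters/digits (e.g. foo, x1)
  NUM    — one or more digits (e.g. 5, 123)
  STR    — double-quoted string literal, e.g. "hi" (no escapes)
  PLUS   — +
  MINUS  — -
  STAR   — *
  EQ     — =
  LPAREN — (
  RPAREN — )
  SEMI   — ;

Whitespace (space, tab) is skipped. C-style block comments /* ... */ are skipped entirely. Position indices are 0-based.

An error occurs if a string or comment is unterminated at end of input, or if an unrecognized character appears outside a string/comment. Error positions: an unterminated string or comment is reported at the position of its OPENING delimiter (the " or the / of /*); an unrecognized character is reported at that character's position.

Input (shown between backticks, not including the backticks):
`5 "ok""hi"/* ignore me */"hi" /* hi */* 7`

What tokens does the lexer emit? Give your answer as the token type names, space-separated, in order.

pos=0: emit NUM '5' (now at pos=1)
pos=2: enter STRING mode
pos=2: emit STR "ok" (now at pos=6)
pos=6: enter STRING mode
pos=6: emit STR "hi" (now at pos=10)
pos=10: enter COMMENT mode (saw '/*')
exit COMMENT mode (now at pos=25)
pos=25: enter STRING mode
pos=25: emit STR "hi" (now at pos=29)
pos=30: enter COMMENT mode (saw '/*')
exit COMMENT mode (now at pos=38)
pos=38: emit STAR '*'
pos=40: emit NUM '7' (now at pos=41)
DONE. 6 tokens: [NUM, STR, STR, STR, STAR, NUM]

Answer: NUM STR STR STR STAR NUM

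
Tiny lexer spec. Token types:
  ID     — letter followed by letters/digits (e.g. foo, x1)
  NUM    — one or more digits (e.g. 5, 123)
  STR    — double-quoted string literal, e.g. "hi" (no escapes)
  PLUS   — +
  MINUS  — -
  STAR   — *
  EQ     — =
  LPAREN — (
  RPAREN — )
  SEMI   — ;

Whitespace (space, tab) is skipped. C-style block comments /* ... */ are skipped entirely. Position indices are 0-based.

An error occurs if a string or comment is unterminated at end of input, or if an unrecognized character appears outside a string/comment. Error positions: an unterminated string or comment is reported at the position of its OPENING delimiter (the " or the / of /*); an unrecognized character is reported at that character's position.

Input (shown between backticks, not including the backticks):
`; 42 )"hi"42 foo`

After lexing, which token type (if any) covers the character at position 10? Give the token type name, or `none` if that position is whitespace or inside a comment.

Answer: NUM

Derivation:
pos=0: emit SEMI ';'
pos=2: emit NUM '42' (now at pos=4)
pos=5: emit RPAREN ')'
pos=6: enter STRING mode
pos=6: emit STR "hi" (now at pos=10)
pos=10: emit NUM '42' (now at pos=12)
pos=13: emit ID 'foo' (now at pos=16)
DONE. 6 tokens: [SEMI, NUM, RPAREN, STR, NUM, ID]
Position 10: char is '4' -> NUM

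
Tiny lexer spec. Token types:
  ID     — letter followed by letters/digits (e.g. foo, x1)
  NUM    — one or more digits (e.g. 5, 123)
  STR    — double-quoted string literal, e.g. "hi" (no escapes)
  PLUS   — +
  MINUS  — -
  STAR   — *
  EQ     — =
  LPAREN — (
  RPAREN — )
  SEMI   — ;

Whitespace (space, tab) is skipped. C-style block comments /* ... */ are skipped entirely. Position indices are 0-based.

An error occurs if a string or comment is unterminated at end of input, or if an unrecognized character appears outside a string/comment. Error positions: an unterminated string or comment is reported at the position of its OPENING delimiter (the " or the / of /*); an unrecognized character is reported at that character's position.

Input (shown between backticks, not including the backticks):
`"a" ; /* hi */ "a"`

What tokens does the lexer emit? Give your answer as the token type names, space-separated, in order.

pos=0: enter STRING mode
pos=0: emit STR "a" (now at pos=3)
pos=4: emit SEMI ';'
pos=6: enter COMMENT mode (saw '/*')
exit COMMENT mode (now at pos=14)
pos=15: enter STRING mode
pos=15: emit STR "a" (now at pos=18)
DONE. 3 tokens: [STR, SEMI, STR]

Answer: STR SEMI STR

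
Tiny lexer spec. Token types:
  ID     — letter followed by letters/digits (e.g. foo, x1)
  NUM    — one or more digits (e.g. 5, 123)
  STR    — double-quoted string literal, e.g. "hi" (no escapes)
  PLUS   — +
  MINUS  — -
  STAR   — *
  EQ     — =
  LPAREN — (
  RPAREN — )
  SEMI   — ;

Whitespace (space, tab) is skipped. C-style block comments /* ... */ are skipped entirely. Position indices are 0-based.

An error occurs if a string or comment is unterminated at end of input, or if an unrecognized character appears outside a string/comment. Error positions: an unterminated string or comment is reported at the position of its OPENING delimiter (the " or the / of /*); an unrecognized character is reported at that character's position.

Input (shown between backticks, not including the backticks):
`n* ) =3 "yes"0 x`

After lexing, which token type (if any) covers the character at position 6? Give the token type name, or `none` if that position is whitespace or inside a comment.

Answer: NUM

Derivation:
pos=0: emit ID 'n' (now at pos=1)
pos=1: emit STAR '*'
pos=3: emit RPAREN ')'
pos=5: emit EQ '='
pos=6: emit NUM '3' (now at pos=7)
pos=8: enter STRING mode
pos=8: emit STR "yes" (now at pos=13)
pos=13: emit NUM '0' (now at pos=14)
pos=15: emit ID 'x' (now at pos=16)
DONE. 8 tokens: [ID, STAR, RPAREN, EQ, NUM, STR, NUM, ID]
Position 6: char is '3' -> NUM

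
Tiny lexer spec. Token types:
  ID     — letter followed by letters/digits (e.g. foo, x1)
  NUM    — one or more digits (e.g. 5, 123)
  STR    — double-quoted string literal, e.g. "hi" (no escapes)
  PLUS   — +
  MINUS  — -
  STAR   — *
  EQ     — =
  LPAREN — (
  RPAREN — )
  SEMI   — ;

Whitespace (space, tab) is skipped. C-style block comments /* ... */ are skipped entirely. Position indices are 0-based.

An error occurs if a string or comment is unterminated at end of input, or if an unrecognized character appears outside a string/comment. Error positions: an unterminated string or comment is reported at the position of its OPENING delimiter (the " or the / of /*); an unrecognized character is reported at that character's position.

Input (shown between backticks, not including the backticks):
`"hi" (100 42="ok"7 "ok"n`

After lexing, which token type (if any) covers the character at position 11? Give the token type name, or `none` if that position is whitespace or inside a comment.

Answer: NUM

Derivation:
pos=0: enter STRING mode
pos=0: emit STR "hi" (now at pos=4)
pos=5: emit LPAREN '('
pos=6: emit NUM '100' (now at pos=9)
pos=10: emit NUM '42' (now at pos=12)
pos=12: emit EQ '='
pos=13: enter STRING mode
pos=13: emit STR "ok" (now at pos=17)
pos=17: emit NUM '7' (now at pos=18)
pos=19: enter STRING mode
pos=19: emit STR "ok" (now at pos=23)
pos=23: emit ID 'n' (now at pos=24)
DONE. 9 tokens: [STR, LPAREN, NUM, NUM, EQ, STR, NUM, STR, ID]
Position 11: char is '2' -> NUM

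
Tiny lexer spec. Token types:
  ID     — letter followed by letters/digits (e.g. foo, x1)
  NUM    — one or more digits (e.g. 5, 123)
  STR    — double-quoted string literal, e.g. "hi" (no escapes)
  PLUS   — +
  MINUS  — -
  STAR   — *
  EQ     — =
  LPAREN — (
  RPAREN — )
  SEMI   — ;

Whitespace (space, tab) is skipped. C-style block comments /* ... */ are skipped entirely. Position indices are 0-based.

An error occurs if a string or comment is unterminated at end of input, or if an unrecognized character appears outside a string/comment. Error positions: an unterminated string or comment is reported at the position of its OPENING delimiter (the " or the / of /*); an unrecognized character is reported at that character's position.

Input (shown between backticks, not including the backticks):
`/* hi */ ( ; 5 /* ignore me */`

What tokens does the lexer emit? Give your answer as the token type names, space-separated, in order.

pos=0: enter COMMENT mode (saw '/*')
exit COMMENT mode (now at pos=8)
pos=9: emit LPAREN '('
pos=11: emit SEMI ';'
pos=13: emit NUM '5' (now at pos=14)
pos=15: enter COMMENT mode (saw '/*')
exit COMMENT mode (now at pos=30)
DONE. 3 tokens: [LPAREN, SEMI, NUM]

Answer: LPAREN SEMI NUM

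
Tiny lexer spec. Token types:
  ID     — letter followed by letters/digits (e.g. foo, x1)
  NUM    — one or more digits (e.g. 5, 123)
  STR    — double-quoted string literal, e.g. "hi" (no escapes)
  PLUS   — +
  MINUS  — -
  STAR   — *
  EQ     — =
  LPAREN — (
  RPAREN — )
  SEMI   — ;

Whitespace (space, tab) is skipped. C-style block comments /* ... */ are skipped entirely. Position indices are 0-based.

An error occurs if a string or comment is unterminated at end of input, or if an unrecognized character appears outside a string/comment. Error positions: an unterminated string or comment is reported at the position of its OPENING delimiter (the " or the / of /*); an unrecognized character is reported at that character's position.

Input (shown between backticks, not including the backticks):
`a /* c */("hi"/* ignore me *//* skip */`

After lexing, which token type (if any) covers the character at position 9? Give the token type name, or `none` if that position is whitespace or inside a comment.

pos=0: emit ID 'a' (now at pos=1)
pos=2: enter COMMENT mode (saw '/*')
exit COMMENT mode (now at pos=9)
pos=9: emit LPAREN '('
pos=10: enter STRING mode
pos=10: emit STR "hi" (now at pos=14)
pos=14: enter COMMENT mode (saw '/*')
exit COMMENT mode (now at pos=29)
pos=29: enter COMMENT mode (saw '/*')
exit COMMENT mode (now at pos=39)
DONE. 3 tokens: [ID, LPAREN, STR]
Position 9: char is '(' -> LPAREN

Answer: LPAREN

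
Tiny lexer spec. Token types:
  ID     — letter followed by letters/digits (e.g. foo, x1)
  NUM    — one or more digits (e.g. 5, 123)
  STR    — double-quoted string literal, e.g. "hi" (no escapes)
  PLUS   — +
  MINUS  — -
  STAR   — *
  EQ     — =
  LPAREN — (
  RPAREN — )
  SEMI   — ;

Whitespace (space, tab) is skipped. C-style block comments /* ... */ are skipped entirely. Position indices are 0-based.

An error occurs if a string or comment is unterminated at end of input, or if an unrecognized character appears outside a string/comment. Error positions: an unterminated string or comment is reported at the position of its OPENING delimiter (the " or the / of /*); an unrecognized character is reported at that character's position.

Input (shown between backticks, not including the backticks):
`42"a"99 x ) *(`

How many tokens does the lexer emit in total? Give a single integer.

pos=0: emit NUM '42' (now at pos=2)
pos=2: enter STRING mode
pos=2: emit STR "a" (now at pos=5)
pos=5: emit NUM '99' (now at pos=7)
pos=8: emit ID 'x' (now at pos=9)
pos=10: emit RPAREN ')'
pos=12: emit STAR '*'
pos=13: emit LPAREN '('
DONE. 7 tokens: [NUM, STR, NUM, ID, RPAREN, STAR, LPAREN]

Answer: 7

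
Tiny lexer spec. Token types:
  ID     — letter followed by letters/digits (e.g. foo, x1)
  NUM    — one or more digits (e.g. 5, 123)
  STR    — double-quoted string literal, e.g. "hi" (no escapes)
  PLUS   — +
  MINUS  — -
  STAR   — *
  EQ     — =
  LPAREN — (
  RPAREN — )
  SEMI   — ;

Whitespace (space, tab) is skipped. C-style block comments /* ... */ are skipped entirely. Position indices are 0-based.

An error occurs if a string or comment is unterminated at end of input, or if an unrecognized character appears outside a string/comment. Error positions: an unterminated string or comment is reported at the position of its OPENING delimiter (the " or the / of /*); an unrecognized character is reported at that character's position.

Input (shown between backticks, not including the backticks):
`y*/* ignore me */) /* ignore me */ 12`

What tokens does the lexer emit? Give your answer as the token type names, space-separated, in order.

pos=0: emit ID 'y' (now at pos=1)
pos=1: emit STAR '*'
pos=2: enter COMMENT mode (saw '/*')
exit COMMENT mode (now at pos=17)
pos=17: emit RPAREN ')'
pos=19: enter COMMENT mode (saw '/*')
exit COMMENT mode (now at pos=34)
pos=35: emit NUM '12' (now at pos=37)
DONE. 4 tokens: [ID, STAR, RPAREN, NUM]

Answer: ID STAR RPAREN NUM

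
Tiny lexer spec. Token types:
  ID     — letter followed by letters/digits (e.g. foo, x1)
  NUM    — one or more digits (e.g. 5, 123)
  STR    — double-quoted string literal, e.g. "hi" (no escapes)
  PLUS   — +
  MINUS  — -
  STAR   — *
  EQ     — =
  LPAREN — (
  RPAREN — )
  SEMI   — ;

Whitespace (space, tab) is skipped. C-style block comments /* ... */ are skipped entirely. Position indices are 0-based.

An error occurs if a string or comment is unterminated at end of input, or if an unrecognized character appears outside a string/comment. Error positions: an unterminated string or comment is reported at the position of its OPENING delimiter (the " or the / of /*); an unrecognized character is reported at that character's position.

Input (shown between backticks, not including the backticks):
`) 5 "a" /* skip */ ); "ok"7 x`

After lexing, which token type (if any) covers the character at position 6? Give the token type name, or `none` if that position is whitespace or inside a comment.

pos=0: emit RPAREN ')'
pos=2: emit NUM '5' (now at pos=3)
pos=4: enter STRING mode
pos=4: emit STR "a" (now at pos=7)
pos=8: enter COMMENT mode (saw '/*')
exit COMMENT mode (now at pos=18)
pos=19: emit RPAREN ')'
pos=20: emit SEMI ';'
pos=22: enter STRING mode
pos=22: emit STR "ok" (now at pos=26)
pos=26: emit NUM '7' (now at pos=27)
pos=28: emit ID 'x' (now at pos=29)
DONE. 8 tokens: [RPAREN, NUM, STR, RPAREN, SEMI, STR, NUM, ID]
Position 6: char is '"' -> STR

Answer: STR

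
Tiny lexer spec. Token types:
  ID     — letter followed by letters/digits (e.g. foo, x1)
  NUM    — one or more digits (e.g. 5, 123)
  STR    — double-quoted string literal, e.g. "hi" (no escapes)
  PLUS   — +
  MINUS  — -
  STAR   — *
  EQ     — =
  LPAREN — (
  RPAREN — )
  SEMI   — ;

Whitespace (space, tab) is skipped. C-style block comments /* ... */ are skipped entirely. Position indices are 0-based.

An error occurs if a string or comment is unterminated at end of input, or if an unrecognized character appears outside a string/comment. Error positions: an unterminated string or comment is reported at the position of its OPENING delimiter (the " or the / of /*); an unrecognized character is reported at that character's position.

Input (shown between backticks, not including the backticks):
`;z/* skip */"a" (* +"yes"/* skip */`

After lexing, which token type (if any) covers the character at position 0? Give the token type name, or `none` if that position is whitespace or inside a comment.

pos=0: emit SEMI ';'
pos=1: emit ID 'z' (now at pos=2)
pos=2: enter COMMENT mode (saw '/*')
exit COMMENT mode (now at pos=12)
pos=12: enter STRING mode
pos=12: emit STR "a" (now at pos=15)
pos=16: emit LPAREN '('
pos=17: emit STAR '*'
pos=19: emit PLUS '+'
pos=20: enter STRING mode
pos=20: emit STR "yes" (now at pos=25)
pos=25: enter COMMENT mode (saw '/*')
exit COMMENT mode (now at pos=35)
DONE. 7 tokens: [SEMI, ID, STR, LPAREN, STAR, PLUS, STR]
Position 0: char is ';' -> SEMI

Answer: SEMI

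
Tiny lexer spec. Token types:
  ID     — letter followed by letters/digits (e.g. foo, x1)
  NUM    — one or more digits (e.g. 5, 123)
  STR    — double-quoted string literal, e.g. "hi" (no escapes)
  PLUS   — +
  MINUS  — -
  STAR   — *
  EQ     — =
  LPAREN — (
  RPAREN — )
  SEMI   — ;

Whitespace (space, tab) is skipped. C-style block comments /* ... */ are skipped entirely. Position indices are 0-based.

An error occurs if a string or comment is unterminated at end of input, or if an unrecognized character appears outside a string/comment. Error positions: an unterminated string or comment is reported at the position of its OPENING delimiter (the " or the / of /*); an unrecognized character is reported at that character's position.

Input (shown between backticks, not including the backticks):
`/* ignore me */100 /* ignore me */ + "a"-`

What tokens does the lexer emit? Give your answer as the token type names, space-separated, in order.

pos=0: enter COMMENT mode (saw '/*')
exit COMMENT mode (now at pos=15)
pos=15: emit NUM '100' (now at pos=18)
pos=19: enter COMMENT mode (saw '/*')
exit COMMENT mode (now at pos=34)
pos=35: emit PLUS '+'
pos=37: enter STRING mode
pos=37: emit STR "a" (now at pos=40)
pos=40: emit MINUS '-'
DONE. 4 tokens: [NUM, PLUS, STR, MINUS]

Answer: NUM PLUS STR MINUS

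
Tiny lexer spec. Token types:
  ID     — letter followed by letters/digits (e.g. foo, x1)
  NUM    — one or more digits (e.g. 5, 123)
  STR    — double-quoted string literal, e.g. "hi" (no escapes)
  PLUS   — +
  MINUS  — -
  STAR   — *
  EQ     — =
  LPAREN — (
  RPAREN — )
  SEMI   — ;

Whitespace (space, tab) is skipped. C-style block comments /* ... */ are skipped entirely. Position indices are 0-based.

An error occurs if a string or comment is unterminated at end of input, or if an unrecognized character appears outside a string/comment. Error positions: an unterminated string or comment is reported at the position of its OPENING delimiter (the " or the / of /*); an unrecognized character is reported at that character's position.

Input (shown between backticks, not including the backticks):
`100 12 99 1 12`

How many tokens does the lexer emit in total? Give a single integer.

pos=0: emit NUM '100' (now at pos=3)
pos=4: emit NUM '12' (now at pos=6)
pos=7: emit NUM '99' (now at pos=9)
pos=10: emit NUM '1' (now at pos=11)
pos=12: emit NUM '12' (now at pos=14)
DONE. 5 tokens: [NUM, NUM, NUM, NUM, NUM]

Answer: 5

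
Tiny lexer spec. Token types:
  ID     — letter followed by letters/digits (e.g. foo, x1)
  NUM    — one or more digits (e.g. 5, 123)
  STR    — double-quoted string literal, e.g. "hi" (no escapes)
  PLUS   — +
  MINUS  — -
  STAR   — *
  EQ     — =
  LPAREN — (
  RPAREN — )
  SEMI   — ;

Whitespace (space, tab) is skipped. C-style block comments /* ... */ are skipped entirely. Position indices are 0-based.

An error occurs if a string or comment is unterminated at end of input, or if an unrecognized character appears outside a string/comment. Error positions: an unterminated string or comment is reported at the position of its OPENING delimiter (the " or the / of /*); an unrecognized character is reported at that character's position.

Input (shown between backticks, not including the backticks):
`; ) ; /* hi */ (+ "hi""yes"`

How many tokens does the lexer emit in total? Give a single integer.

pos=0: emit SEMI ';'
pos=2: emit RPAREN ')'
pos=4: emit SEMI ';'
pos=6: enter COMMENT mode (saw '/*')
exit COMMENT mode (now at pos=14)
pos=15: emit LPAREN '('
pos=16: emit PLUS '+'
pos=18: enter STRING mode
pos=18: emit STR "hi" (now at pos=22)
pos=22: enter STRING mode
pos=22: emit STR "yes" (now at pos=27)
DONE. 7 tokens: [SEMI, RPAREN, SEMI, LPAREN, PLUS, STR, STR]

Answer: 7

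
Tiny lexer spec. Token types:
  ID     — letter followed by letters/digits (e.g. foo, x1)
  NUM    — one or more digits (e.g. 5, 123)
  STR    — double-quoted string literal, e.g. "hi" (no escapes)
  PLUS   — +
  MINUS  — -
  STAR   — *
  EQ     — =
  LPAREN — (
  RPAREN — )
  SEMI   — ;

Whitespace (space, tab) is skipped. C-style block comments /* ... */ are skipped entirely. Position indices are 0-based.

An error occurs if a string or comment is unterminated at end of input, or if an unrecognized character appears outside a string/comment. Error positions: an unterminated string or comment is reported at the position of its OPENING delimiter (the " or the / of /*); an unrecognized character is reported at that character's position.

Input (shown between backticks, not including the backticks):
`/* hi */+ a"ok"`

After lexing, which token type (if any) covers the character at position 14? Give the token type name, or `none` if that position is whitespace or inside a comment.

Answer: STR

Derivation:
pos=0: enter COMMENT mode (saw '/*')
exit COMMENT mode (now at pos=8)
pos=8: emit PLUS '+'
pos=10: emit ID 'a' (now at pos=11)
pos=11: enter STRING mode
pos=11: emit STR "ok" (now at pos=15)
DONE. 3 tokens: [PLUS, ID, STR]
Position 14: char is '"' -> STR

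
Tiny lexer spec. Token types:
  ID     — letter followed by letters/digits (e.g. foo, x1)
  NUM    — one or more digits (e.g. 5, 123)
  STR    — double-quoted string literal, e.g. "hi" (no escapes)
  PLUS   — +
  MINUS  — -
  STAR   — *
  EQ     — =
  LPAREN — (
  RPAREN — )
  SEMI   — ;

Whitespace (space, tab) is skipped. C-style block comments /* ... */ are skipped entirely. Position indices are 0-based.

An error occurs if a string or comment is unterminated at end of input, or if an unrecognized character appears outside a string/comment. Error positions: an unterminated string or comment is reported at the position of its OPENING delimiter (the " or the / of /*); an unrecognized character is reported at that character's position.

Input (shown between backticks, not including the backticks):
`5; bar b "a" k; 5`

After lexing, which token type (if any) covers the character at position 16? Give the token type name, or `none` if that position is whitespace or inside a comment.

Answer: NUM

Derivation:
pos=0: emit NUM '5' (now at pos=1)
pos=1: emit SEMI ';'
pos=3: emit ID 'bar' (now at pos=6)
pos=7: emit ID 'b' (now at pos=8)
pos=9: enter STRING mode
pos=9: emit STR "a" (now at pos=12)
pos=13: emit ID 'k' (now at pos=14)
pos=14: emit SEMI ';'
pos=16: emit NUM '5' (now at pos=17)
DONE. 8 tokens: [NUM, SEMI, ID, ID, STR, ID, SEMI, NUM]
Position 16: char is '5' -> NUM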